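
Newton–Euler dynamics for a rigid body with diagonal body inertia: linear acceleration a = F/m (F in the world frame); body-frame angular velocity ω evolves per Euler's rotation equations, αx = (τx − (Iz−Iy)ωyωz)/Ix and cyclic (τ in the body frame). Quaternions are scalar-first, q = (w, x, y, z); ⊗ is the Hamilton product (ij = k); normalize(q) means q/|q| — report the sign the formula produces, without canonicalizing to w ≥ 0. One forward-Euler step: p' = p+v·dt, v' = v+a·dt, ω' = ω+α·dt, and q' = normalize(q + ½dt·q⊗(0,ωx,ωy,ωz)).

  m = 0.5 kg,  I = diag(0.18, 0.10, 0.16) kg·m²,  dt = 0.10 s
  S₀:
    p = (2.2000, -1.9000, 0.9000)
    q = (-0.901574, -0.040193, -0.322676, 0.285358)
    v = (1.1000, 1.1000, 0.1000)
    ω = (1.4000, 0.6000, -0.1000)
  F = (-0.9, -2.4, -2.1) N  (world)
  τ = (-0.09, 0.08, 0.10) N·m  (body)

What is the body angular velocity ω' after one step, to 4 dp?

angular accel α = (-0.4800, 0.8280, 1.0450)
ω' = ω + α·dt = (1.3520, 0.6828, 0.0045)

ω' = (1.3520, 0.6828, 0.0045)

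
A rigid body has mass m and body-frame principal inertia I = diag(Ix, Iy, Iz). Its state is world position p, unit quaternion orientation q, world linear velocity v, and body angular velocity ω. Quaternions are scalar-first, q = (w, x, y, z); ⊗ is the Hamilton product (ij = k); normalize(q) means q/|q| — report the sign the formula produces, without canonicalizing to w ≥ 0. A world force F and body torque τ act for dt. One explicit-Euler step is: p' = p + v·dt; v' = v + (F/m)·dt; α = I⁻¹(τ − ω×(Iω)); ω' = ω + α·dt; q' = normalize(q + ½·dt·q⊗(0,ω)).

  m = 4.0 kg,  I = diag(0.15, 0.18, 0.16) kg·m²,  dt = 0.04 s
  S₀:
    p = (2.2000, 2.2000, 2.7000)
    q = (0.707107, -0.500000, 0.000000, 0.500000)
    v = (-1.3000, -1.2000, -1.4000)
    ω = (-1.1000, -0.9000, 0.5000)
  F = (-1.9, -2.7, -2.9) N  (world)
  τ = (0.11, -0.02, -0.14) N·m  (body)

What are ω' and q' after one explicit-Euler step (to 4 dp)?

angular accel α = (0.6733, -0.1417, -1.0606)
new body rate ω' = (-1.0731, -0.9057, 0.4576)
2q̇ = q⊗(0,ω) = (-0.8000000, -0.3278177, -0.9363963, 0.8035535)
q + ½dt·q⊗(0,ω), renormalized = (0.6908, -0.5063, -0.0187, 0.5158)

ω' = (-1.0731, -0.9057, 0.4576)
q' = (0.6908, -0.5063, -0.0187, 0.5158)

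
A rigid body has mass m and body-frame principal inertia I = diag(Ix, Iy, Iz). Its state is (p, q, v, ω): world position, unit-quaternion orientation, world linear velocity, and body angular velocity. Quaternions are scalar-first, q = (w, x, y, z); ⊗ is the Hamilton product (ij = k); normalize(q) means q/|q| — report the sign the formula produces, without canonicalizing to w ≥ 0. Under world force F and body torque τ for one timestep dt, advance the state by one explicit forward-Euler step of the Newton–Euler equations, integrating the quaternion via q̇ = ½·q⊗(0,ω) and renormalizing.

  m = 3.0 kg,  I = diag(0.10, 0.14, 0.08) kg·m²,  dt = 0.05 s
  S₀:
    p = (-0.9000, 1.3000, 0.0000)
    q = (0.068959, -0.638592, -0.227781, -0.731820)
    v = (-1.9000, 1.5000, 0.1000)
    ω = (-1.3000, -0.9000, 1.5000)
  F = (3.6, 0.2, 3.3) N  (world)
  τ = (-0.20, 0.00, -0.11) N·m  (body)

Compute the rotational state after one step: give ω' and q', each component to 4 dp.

ω' = (-1.4405, -0.8861, 1.4020)
q' = (0.0704, -0.6649, -0.1813, -0.7212)

gyro term ω×Iω = (0.0810, -0.0390, 0.0468)
(τ − ω×Iω)/I = (-2.8100, 0.2786, -1.9600)
ω + α·dt = (-1.4405, -0.8861, 1.4020)
Hamilton product q⊗(0,ω) = (0.0625575, -1.0899562, 1.8471909, 0.3820560)
updated quaternion q' = (0.0704, -0.6649, -0.1813, -0.7212)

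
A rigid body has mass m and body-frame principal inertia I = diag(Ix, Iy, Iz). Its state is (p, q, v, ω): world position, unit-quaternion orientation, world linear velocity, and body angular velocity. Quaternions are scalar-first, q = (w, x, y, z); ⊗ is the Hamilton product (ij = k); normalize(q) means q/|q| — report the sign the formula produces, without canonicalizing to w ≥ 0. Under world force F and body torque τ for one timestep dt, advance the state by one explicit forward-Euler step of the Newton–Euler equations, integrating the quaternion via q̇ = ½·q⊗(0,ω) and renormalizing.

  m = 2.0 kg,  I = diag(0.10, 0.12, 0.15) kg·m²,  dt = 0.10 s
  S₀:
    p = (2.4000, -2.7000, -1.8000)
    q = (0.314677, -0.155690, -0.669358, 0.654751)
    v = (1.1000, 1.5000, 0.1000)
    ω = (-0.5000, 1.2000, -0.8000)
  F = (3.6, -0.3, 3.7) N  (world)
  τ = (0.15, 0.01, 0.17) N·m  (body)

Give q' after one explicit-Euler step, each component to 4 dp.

2q̇ = q⊗(0,ω) = (1.2491854, -0.4075533, -0.0743151, -0.7732486)
q' = normalize(q + ½dt·q⊗(0,ω)) = (0.3760, -0.1756, -0.6711, 0.6143)

q' = (0.3760, -0.1756, -0.6711, 0.6143)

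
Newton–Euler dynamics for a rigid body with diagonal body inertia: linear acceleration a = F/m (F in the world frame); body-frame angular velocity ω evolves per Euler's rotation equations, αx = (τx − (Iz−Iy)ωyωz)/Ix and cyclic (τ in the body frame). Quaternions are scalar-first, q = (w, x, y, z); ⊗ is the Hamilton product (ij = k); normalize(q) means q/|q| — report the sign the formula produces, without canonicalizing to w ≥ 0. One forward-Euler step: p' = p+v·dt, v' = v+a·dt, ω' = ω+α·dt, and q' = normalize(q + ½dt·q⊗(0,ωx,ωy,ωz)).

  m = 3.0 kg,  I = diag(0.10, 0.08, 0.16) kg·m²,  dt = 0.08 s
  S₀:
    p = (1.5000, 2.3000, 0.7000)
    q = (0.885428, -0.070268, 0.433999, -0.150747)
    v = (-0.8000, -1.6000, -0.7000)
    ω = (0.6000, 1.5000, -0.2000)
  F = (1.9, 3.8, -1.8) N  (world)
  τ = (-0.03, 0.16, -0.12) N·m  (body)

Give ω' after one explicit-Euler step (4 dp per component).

α = I⁻¹(τ − ω×Iω) = (-0.0600, 1.9100, -0.6375)
ω + α·dt = (0.5952, 1.6528, -0.2510)

ω' = (0.5952, 1.6528, -0.2510)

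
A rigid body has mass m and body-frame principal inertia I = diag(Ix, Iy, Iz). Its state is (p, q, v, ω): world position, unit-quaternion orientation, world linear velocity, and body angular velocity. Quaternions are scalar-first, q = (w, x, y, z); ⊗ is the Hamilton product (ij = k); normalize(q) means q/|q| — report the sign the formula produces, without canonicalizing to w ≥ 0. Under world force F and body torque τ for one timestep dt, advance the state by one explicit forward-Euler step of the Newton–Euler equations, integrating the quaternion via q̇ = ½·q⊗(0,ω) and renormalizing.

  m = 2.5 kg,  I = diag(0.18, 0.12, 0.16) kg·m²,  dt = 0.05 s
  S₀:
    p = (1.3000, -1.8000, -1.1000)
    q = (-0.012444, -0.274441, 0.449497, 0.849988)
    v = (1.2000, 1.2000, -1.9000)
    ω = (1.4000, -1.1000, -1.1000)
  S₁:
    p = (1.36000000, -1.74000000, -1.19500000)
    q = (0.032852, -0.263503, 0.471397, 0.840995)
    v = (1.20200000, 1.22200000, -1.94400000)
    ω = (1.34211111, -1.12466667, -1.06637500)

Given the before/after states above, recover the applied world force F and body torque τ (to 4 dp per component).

Δv = v₁−v₀ = (0.00200000, 0.02200000, -0.04400000)
applied force F = (0.1000, 1.1000, -2.2000)
rate change Δω = (-0.05788889, -0.02466667, 0.03362500)
ω₀×(Iω₀) = (0.0484, -0.0308, 0.0924)
applied torque τ = (-0.1600, -0.0900, 0.2000)

F = (0.1000, 1.1000, -2.2000)
τ = (-0.1600, -0.0900, 0.2000)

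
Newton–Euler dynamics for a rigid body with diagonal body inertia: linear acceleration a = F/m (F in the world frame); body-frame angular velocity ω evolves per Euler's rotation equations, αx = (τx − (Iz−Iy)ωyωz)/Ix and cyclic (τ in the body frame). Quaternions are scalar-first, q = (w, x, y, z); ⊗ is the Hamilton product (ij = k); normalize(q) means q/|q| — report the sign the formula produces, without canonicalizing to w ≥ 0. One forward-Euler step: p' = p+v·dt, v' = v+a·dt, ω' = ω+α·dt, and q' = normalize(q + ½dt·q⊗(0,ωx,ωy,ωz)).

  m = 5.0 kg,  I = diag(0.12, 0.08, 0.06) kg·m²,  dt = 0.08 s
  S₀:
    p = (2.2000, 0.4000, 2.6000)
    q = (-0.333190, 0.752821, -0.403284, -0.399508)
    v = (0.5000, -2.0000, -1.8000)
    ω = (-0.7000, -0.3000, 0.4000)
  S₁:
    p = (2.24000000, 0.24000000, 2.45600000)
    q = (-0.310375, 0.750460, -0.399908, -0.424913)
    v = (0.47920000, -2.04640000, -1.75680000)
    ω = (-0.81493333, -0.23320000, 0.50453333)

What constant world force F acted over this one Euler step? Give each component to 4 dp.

Δv = v₁−v₀ = (-0.02080000, -0.04640000, 0.04320000)
m·(v₁−v₀)/dt = (-1.3000, -2.9000, 2.7000)

F = (-1.3000, -2.9000, 2.7000)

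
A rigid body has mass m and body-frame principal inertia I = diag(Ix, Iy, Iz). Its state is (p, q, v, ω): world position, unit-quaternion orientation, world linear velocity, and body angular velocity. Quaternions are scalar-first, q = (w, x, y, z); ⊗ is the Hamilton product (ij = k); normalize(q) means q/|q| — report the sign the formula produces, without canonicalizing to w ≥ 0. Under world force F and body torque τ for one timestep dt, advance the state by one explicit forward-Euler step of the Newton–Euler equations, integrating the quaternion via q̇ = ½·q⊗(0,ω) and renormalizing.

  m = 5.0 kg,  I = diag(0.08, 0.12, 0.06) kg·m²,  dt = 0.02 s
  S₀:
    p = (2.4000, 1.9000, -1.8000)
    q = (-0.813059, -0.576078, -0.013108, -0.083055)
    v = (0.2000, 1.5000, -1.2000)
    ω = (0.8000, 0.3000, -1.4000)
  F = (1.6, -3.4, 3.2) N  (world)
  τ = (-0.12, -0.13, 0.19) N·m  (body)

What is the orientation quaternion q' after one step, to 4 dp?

Hamilton product q⊗(0,ω) = (0.3485178, -0.6071795, -1.1168709, 0.9759456)
updated quaternion q' = (-0.8095, -0.5821, -0.0243, -0.0733)

q' = (-0.8095, -0.5821, -0.0243, -0.0733)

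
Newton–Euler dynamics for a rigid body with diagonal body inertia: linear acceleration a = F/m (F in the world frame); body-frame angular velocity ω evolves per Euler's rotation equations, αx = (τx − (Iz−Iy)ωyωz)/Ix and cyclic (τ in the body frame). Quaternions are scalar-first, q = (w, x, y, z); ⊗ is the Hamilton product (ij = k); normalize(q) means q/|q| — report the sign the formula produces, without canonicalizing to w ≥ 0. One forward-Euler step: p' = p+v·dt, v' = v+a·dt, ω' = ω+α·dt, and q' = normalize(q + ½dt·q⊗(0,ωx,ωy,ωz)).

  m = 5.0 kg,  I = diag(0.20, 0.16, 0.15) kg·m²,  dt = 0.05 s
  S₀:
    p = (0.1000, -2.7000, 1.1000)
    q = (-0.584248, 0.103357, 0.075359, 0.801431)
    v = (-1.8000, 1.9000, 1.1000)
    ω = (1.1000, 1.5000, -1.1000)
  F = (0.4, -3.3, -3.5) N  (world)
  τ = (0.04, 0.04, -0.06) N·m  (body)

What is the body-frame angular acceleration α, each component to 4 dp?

ω×(Iω) gyroscopic = (0.0165, -0.0605, -0.0660)
α = I⁻¹(τ − ω×Iω) = (0.1175, 0.6281, 0.0400)

α = (0.1175, 0.6281, 0.0400)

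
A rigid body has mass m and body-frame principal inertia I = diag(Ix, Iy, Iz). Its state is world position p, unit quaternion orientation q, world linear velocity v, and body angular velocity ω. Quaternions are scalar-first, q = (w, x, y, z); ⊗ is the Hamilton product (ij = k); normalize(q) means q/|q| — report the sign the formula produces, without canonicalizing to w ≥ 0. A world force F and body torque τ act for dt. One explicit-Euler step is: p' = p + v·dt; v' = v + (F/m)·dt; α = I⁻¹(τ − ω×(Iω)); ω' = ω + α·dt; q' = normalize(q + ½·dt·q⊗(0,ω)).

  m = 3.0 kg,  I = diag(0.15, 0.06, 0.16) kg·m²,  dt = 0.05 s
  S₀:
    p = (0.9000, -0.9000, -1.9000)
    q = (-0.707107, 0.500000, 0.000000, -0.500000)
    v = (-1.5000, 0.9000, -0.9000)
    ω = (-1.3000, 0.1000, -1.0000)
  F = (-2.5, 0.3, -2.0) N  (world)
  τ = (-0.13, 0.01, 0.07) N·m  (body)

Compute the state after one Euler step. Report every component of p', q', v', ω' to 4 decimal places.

p' = (0.8250, -0.8550, -1.9450)
q' = (-0.7028, 0.5238, 0.0270, -0.4807)
v' = (-1.5417, 0.9050, -0.9333)
ω' = (-1.3400, 0.1192, -0.9818)

a = (-0.8333, 0.1000, -0.6667)
p' = p + v·dt = (0.8250, -0.8550, -1.9450)
new velocity v' = (-1.5417, 0.9050, -0.9333)
precession coupling ω×(Iω) = (-0.0100, -0.0130, 0.0117)
angular accel α = (-0.8000, 0.3833, 0.3644)
new body rate ω' = (-1.3400, 0.1192, -0.9818)
2q̇ = q⊗(0,ω) = (0.1500000, 0.9692391, 1.0792893, 0.7571070)
q + ½dt·q⊗(0,ω), renormalized = (-0.7028, 0.5238, 0.0270, -0.4807)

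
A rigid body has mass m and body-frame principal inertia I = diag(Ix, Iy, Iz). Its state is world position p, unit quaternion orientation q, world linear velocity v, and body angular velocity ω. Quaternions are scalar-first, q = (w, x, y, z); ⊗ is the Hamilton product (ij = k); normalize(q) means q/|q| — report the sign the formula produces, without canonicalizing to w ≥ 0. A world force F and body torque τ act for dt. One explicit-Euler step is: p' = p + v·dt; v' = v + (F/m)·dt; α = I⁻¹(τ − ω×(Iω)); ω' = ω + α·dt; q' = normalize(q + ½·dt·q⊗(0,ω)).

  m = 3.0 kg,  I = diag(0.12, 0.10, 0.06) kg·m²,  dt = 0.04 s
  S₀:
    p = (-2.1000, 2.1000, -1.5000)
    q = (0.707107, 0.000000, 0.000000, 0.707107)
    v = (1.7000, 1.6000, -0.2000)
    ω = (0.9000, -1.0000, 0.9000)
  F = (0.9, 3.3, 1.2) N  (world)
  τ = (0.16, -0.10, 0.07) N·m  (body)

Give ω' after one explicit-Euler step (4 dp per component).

ω' = (0.9413, -1.0594, 0.9347)

(τ − ω×Iω)/I = (1.0333, -1.4860, 0.8667)
ω + α·dt = (0.9413, -1.0594, 0.9347)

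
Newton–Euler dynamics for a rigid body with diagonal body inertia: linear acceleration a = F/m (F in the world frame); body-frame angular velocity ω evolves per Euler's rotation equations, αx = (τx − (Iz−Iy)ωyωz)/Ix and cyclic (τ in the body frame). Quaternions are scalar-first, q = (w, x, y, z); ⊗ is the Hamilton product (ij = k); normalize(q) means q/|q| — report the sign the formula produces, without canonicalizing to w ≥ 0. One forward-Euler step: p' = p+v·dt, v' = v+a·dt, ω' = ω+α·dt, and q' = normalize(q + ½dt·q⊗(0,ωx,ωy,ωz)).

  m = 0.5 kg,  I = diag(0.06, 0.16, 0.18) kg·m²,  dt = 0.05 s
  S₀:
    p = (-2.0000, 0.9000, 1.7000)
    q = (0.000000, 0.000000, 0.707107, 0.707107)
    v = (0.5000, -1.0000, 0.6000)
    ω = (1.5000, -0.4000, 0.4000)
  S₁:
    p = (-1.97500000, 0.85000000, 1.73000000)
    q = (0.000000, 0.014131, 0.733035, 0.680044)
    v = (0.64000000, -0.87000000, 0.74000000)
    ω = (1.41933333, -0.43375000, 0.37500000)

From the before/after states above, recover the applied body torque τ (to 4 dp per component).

τ = (-0.1000, -0.1800, -0.1500)

ω₁ − ω₀ = (-0.08066667, -0.03375000, -0.02500000)
I·α + gyro = (-0.1000, -0.1800, -0.1500)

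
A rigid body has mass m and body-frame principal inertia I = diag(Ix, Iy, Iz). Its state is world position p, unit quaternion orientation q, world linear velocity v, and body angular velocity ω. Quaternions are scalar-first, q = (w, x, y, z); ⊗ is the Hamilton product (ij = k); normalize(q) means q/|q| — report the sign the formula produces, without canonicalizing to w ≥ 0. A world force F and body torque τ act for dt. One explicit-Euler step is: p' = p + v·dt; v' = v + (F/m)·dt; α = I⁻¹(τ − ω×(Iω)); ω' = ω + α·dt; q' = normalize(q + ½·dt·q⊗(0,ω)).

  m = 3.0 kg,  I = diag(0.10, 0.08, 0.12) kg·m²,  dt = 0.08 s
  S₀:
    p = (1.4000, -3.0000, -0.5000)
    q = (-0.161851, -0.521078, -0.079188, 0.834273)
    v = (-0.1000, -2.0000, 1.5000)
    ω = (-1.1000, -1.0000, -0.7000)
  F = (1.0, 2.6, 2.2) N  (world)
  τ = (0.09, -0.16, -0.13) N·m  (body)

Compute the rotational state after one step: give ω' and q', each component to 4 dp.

angular accel α = (0.6200, -1.8075, -0.9000)
new body rate ω' = (-1.0504, -1.1446, -0.7720)
2q̇ = q⊗(0,ω) = (-0.0683827, 1.0677407, -1.1206039, 0.5472669)
q + ½dt·q⊗(0,ω), renormalized = (-0.1642, -0.4773, -0.1237, 0.8543)

ω' = (-1.0504, -1.1446, -0.7720)
q' = (-0.1642, -0.4773, -0.1237, 0.8543)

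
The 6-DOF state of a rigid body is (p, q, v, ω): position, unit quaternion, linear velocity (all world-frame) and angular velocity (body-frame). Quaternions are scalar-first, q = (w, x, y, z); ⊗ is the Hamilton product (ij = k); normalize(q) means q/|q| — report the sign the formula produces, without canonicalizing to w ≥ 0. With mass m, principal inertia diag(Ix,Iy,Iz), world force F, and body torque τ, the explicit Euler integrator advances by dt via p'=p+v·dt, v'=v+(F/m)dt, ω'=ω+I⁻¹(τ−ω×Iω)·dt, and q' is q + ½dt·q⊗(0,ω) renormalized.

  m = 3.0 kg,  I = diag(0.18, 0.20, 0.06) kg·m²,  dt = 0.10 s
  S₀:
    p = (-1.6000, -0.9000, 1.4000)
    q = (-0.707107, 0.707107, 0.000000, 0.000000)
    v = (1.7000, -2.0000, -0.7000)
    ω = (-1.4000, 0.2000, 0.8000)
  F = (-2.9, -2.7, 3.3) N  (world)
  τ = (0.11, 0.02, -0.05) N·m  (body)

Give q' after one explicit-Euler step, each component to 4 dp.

2q̇ = q⊗(0,ω) = (0.9899498, 0.9899498, -0.7071070, -0.4242642)
q' = normalize(q + ½dt·q⊗(0,ω)) = (-0.6554, 0.7541, -0.0352, -0.0211)

q' = (-0.6554, 0.7541, -0.0352, -0.0211)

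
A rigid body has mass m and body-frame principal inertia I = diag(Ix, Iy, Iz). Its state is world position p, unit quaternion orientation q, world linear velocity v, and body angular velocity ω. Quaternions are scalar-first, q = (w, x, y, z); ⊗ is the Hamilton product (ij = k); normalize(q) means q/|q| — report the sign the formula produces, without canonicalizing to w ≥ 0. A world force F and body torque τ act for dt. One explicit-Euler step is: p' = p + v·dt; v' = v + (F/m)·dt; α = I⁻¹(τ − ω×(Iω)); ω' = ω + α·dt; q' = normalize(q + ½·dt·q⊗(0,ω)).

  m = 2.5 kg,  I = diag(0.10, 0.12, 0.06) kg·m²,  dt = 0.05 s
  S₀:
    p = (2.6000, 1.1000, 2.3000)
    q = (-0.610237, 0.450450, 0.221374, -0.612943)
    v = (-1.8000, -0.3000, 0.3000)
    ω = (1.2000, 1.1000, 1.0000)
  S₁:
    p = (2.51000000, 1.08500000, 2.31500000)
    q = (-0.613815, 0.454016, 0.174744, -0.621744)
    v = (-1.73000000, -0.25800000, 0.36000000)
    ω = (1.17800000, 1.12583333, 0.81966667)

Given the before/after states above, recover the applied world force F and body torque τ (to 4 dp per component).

F = (3.5000, 2.1000, 3.0000)
τ = (-0.1100, 0.1100, -0.1900)

v₁ − v₀ = (0.07000000, 0.04200000, 0.06000000)
m·(v₁−v₀)/dt = (3.5000, 2.1000, 3.0000)
Δω = ω₁−ω₀ = (-0.02200000, 0.02583333, -0.18033333)
ω₀×(Iω₀) = (-0.0660, 0.0480, 0.0264)
τ = I·(Δω/dt) + ω₀×(Iω₀) = (-0.1100, 0.1100, -0.1900)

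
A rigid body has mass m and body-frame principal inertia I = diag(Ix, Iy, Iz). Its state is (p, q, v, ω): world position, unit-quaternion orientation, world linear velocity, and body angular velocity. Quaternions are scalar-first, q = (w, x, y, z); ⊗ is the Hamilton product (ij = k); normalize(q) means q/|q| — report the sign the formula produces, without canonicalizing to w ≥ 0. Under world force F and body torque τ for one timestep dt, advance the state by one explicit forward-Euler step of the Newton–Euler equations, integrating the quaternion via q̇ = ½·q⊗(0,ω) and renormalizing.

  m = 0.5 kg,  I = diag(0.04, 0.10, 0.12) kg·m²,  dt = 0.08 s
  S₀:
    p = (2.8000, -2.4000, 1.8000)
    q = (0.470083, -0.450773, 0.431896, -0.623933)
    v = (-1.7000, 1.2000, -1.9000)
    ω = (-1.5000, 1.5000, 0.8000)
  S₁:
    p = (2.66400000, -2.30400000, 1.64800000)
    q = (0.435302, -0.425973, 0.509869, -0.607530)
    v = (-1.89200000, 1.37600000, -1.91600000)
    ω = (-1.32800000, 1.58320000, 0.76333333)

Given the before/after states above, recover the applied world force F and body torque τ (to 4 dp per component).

velocity change Δv = (-0.19200000, 0.17600000, -0.01600000)
applied force F = (-1.2000, 1.1000, -0.1000)
Δω = ω₁−ω₀ = (0.17200000, 0.08320000, -0.03666667)
precession coupling = (0.0240, 0.0960, -0.1350)
applied torque τ = (0.1100, 0.2000, -0.1900)

F = (-1.2000, 1.1000, -0.1000)
τ = (0.1100, 0.2000, -0.1900)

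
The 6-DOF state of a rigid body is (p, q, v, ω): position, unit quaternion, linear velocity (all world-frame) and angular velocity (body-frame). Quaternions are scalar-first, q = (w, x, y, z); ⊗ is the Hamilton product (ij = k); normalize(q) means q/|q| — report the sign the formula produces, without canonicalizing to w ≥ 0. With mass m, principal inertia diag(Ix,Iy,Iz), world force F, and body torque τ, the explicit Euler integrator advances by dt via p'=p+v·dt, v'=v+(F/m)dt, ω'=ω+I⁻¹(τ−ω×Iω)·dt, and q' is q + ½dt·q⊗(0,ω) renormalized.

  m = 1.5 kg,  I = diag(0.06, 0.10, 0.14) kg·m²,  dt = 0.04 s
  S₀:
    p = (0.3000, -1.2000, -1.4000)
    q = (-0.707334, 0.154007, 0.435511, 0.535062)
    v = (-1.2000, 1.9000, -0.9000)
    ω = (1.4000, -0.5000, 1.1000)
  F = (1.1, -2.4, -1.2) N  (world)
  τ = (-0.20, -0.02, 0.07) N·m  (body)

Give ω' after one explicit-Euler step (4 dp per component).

α = I⁻¹(τ − ω×Iω) = (-2.9667, 1.0320, 0.7000)
new body rate ω' = (1.2813, -0.4587, 1.1280)

ω' = (1.2813, -0.4587, 1.1280)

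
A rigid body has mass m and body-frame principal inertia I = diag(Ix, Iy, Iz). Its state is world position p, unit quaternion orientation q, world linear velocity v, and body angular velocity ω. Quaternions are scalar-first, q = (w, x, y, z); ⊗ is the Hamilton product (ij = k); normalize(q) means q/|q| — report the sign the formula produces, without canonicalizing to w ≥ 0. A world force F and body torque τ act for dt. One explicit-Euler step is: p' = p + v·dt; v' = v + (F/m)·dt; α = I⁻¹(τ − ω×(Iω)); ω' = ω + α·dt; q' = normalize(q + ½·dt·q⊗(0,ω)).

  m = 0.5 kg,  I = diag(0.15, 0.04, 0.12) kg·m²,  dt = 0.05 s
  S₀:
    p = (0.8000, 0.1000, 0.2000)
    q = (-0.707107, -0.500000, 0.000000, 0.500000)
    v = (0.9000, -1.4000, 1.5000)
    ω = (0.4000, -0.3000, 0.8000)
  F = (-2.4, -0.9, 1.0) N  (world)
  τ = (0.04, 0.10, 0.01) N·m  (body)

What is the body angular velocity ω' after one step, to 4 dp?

ω×(Iω) gyroscopic = (-0.0192, 0.0096, 0.0132)
α = I⁻¹(τ − ω×Iω) = (0.3947, 2.2600, -0.0267)
new body rate ω' = (0.4197, -0.1870, 0.7987)

ω' = (0.4197, -0.1870, 0.7987)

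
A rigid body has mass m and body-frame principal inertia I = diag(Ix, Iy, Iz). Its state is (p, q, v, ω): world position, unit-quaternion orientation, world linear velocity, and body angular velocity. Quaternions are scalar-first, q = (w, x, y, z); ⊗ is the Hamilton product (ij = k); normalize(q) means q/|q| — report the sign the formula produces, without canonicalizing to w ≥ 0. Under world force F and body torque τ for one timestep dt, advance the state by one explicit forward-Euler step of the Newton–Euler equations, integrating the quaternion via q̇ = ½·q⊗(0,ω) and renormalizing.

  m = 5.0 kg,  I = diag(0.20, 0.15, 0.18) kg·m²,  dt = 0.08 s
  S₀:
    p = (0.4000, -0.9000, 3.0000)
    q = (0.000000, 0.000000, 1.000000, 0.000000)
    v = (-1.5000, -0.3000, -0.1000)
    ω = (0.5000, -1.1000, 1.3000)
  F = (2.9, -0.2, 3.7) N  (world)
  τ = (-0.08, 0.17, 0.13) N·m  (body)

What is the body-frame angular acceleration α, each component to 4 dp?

ω×(Iω) gyroscopic = (-0.0429, 0.0130, 0.0275)
angular accel α = (-0.1855, 1.0467, 0.5694)

α = (-0.1855, 1.0467, 0.5694)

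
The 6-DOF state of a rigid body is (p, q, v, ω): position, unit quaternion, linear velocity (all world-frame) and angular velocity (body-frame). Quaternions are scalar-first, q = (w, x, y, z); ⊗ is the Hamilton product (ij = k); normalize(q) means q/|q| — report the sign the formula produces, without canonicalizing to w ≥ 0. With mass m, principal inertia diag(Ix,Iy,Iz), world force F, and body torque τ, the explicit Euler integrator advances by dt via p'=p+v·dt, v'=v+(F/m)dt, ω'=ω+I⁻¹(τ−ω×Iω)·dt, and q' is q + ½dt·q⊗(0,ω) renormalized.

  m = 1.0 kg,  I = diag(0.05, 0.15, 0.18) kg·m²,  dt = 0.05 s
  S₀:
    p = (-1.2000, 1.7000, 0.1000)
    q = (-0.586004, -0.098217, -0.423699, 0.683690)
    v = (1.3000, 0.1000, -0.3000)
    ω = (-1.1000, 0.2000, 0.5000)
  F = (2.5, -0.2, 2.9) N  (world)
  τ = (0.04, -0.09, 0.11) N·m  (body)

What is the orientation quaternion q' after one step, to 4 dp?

q' = (-0.5949, -0.0908, -0.4440, 0.6639)

Hamilton product q⊗(0,ω) = (-0.3651439, 0.2960169, -0.8201513, -0.7787143)
q + ½dt·q⊗(0,ω), renormalized = (-0.5949, -0.0908, -0.4440, 0.6639)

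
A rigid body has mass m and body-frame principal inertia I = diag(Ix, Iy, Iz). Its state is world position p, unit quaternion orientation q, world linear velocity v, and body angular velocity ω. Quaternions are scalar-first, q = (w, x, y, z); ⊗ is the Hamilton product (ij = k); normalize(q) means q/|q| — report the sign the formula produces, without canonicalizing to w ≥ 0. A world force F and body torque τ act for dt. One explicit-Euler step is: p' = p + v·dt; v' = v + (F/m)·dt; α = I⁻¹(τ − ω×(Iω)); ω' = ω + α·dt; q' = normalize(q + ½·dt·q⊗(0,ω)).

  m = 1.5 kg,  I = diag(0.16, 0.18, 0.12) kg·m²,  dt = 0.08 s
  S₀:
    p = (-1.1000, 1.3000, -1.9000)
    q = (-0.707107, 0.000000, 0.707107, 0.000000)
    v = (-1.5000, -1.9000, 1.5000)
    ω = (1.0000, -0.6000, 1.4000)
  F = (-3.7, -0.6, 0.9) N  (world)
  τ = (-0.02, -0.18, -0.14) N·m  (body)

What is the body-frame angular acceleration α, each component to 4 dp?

α = (-0.4400, -1.3111, -1.0667)

precession coupling ω×(Iω) = (0.0504, 0.0560, -0.0120)
(τ − ω×Iω)/I = (-0.4400, -1.3111, -1.0667)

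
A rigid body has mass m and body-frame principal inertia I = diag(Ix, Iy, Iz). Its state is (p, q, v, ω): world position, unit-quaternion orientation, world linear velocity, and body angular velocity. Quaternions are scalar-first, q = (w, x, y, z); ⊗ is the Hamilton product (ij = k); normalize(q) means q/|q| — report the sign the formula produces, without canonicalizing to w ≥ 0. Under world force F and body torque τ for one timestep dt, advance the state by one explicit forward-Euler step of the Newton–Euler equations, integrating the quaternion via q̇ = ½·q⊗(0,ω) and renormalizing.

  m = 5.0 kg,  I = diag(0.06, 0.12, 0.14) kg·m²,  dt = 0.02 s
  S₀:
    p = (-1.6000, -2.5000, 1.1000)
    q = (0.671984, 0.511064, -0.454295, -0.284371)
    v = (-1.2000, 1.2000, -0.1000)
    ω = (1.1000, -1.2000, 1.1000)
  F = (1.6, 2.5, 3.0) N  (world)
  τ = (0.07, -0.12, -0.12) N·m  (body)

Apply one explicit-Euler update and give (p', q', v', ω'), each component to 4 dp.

p' = (-1.6240, -2.4760, 1.0980)
q' = (0.6639, 0.5099, -0.4710, -0.2781)
v' = (-1.1936, 1.2100, -0.0880)
ω' = (1.1321, -1.2039, 1.0942)

precession coupling ω×(Iω) = (-0.0264, -0.0968, -0.0792)
(τ − ω×Iω)/I = (1.6067, -0.1933, -0.2914)
ω + α·dt = (1.1321, -1.2039, 1.0942)
Hamilton product q⊗(0,ω) = (-0.7945163, -0.1017873, -1.6813593, 0.6256301)
q' = normalize(q + ½dt·q⊗(0,ω)) = (0.6639, 0.5099, -0.4710, -0.2781)
a = (0.3200, 0.5000, 0.6000)
new position p' = (-1.6240, -2.4760, 1.0980)
v' = v + a·dt = (-1.1936, 1.2100, -0.0880)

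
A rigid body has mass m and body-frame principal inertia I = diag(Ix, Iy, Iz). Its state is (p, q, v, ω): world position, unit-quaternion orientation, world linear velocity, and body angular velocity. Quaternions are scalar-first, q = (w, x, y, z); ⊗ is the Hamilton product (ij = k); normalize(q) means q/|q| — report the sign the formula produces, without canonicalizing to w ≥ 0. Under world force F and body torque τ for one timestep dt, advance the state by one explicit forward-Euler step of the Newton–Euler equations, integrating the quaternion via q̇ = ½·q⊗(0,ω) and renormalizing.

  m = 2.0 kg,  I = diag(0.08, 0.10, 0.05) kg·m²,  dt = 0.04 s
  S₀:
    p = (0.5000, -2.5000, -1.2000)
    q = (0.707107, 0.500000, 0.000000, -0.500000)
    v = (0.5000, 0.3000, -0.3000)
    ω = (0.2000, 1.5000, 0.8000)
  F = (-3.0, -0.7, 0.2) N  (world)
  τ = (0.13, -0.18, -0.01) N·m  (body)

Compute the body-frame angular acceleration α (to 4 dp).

gyro term ω×Iω = (-0.0600, 0.0048, 0.0060)
α = I⁻¹(τ − ω×Iω) = (2.3750, -1.8480, -0.3200)

α = (2.3750, -1.8480, -0.3200)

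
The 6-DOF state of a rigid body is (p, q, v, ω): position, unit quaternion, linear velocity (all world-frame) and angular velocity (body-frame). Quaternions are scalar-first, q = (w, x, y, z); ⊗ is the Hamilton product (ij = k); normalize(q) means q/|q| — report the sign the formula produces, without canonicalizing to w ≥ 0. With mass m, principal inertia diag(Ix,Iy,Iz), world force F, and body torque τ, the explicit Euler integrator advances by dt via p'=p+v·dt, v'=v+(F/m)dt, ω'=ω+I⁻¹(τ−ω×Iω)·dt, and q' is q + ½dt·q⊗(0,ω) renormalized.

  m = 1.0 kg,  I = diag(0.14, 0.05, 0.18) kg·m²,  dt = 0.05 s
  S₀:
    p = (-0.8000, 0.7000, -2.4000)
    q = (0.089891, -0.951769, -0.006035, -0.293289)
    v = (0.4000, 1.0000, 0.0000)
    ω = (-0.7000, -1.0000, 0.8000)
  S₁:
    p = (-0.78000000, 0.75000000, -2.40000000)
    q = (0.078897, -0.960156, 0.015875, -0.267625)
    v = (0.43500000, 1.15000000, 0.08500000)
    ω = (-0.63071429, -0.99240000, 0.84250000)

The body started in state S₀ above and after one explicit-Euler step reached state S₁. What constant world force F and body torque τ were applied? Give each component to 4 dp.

velocity change Δv = (0.03500000, 0.15000000, 0.08500000)
F = m·Δv/dt = (0.7000, 3.0000, 1.7000)
Δω = ω₁−ω₀ = (0.06928571, 0.00760000, 0.04250000)
gyro term ω₀×Iω₀ = (-0.1040, 0.0224, -0.0630)
applied torque τ = (0.0900, 0.0300, 0.0900)

F = (0.7000, 3.0000, 1.7000)
τ = (0.0900, 0.0300, 0.0900)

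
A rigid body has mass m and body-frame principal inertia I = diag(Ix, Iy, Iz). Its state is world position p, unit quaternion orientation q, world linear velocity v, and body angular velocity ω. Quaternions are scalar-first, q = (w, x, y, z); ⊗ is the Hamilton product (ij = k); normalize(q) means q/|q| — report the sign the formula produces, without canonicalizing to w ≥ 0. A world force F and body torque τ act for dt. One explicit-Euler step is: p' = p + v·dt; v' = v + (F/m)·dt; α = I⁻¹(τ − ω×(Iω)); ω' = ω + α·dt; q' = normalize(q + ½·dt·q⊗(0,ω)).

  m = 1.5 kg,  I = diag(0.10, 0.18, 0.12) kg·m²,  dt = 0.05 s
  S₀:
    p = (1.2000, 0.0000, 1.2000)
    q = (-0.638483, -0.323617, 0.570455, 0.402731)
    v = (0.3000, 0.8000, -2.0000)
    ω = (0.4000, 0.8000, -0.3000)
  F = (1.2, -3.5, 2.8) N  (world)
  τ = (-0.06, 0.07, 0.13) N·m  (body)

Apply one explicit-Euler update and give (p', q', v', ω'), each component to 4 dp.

p' = (1.2150, 0.0400, 1.1000)
q' = (-0.6435, -0.3422, 0.5591, 0.3952)
v' = (0.3400, 0.6833, -1.9067)
ω' = (0.3628, 0.8188, -0.2565)

gyro term ω×Iω = (0.0144, 0.0024, 0.0256)
(τ − ω×Iω)/I = (-0.7440, 0.3756, 0.8700)
ω + α·dt = (0.3628, 0.8188, -0.2565)
2q̇ = q⊗(0,ω) = (-0.2060979, -0.7487145, -0.4467791, -0.2955307)
updated quaternion q' = (-0.6435, -0.3422, 0.5591, 0.3952)
a = F/m = (0.8000, -2.3333, 1.8667)
p + v·dt = (1.2150, 0.0400, 1.1000)
v + (F/m)dt = (0.3400, 0.6833, -1.9067)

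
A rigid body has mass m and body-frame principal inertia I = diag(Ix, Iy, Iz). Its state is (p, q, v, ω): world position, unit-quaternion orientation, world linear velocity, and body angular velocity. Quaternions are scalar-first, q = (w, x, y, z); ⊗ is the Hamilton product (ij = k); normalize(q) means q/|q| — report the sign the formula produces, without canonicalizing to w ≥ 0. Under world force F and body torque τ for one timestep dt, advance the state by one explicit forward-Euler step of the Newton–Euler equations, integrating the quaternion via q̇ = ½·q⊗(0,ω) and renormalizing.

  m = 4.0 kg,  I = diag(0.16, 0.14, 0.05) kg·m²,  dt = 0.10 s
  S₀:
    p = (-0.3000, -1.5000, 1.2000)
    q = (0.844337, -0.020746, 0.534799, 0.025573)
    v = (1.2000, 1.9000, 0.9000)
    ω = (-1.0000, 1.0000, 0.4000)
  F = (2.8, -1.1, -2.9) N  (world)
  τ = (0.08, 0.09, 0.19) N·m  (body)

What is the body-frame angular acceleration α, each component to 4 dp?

gyro term ω×Iω = (-0.0360, -0.0440, 0.0200)
angular accel α = (0.7250, 0.9571, 3.4000)

α = (0.7250, 0.9571, 3.4000)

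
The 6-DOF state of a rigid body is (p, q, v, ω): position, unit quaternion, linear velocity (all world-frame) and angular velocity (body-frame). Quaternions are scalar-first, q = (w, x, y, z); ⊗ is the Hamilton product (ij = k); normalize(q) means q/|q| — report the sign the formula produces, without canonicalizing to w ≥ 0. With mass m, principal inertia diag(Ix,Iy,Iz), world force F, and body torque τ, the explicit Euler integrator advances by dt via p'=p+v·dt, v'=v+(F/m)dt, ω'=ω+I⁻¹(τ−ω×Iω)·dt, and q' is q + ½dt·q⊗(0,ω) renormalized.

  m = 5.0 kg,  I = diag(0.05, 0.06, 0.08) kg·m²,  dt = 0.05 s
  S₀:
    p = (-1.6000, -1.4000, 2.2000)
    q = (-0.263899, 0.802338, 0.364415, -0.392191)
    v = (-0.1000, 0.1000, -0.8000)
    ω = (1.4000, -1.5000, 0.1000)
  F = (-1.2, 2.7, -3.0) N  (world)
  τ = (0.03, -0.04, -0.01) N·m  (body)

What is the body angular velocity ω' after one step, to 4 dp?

ω' = (1.4330, -1.5298, 0.1069)

precession coupling ω×(Iω) = (-0.0030, -0.0042, -0.0210)
(τ − ω×Iω)/I = (0.6600, -0.5967, 0.1375)
ω + α·dt = (1.4330, -1.5298, 0.1069)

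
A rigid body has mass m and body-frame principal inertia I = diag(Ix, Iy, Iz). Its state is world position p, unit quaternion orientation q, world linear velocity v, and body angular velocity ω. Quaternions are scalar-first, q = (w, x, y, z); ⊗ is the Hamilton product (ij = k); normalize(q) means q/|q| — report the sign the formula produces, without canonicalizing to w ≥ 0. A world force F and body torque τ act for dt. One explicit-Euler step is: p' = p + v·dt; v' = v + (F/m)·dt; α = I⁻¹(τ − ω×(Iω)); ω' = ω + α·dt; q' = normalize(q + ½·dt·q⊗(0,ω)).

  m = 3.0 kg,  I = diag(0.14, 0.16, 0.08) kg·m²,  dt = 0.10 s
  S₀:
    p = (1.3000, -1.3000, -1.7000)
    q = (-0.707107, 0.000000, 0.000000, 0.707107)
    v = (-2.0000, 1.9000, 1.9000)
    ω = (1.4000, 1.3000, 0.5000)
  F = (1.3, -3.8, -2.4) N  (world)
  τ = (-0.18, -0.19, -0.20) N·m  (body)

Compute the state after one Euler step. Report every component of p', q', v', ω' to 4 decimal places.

p' = p + v·dt = (1.1000, -1.1100, -1.5100)
v' = v + a·dt = (-1.9567, 1.7733, 1.8200)
angular accel α = (-0.9143, -1.4500, -2.9550)
ω' = ω + α·dt = (1.3086, 1.1550, 0.2045)
2q̇ = q⊗(0,ω) = (-0.3535535, -1.9091889, 0.0707107, -0.3535535)
q + ½dt·q⊗(0,ω), renormalized = (-0.7213, -0.0950, 0.0035, 0.6861)

p' = (1.1000, -1.1100, -1.5100)
q' = (-0.7213, -0.0950, 0.0035, 0.6861)
v' = (-1.9567, 1.7733, 1.8200)
ω' = (1.3086, 1.1550, 0.2045)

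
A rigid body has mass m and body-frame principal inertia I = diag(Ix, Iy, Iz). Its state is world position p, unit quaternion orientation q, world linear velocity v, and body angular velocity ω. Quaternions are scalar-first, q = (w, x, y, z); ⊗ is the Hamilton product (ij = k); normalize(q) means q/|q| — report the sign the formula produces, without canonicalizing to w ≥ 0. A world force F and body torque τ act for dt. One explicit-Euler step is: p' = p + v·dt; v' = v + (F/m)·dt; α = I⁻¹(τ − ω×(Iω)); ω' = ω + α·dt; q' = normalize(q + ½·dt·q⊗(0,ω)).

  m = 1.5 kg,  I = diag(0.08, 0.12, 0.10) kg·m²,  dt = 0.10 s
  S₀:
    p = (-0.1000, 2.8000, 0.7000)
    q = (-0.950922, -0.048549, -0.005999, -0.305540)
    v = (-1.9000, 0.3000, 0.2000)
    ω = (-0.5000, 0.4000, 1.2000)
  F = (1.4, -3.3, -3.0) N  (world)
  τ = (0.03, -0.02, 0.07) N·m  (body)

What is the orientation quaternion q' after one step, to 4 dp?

2q̇ = q⊗(0,ω) = (0.3447731, 0.5904782, -0.1693400, -1.1635255)
q' = normalize(q + ½dt·q⊗(0,ω)) = (-0.9315, -0.0190, -0.0144, -0.3629)

q' = (-0.9315, -0.0190, -0.0144, -0.3629)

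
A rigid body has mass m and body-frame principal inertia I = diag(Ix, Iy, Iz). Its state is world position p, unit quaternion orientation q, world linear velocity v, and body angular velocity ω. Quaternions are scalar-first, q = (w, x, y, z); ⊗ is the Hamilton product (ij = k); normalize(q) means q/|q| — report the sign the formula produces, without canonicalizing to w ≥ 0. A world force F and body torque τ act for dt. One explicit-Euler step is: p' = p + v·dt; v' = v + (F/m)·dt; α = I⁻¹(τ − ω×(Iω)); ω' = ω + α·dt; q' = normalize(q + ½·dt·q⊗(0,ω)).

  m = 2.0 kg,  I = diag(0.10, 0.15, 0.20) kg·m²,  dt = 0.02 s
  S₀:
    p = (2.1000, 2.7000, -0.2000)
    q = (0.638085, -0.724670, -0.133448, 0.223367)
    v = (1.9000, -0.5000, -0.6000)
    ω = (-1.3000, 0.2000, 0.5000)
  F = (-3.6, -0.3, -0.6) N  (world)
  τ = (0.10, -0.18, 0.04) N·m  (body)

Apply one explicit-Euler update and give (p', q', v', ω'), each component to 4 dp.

p' = (2.1380, 2.6900, -0.2120)
q' = (0.6278, -0.7340, -0.1314, 0.2234)
v' = (1.8640, -0.5030, -0.6060)
ω' = (-1.2810, 0.1673, 0.5053)

a = (-1.8000, -0.1500, -0.3000)
p' = p + v·dt = (2.1380, 2.6900, -0.2120)
v' = v + a·dt = (1.8640, -0.5030, -0.6060)
α = I⁻¹(τ − ω×Iω) = (0.9500, -1.6333, 0.2650)
ω + α·dt = (-1.2810, 0.1673, 0.5053)
Hamilton product q⊗(0,ω) = (-1.0270649, -0.9409079, 0.1995749, 0.0006261)
q' = normalize(q + ½dt·q⊗(0,ω)) = (0.6278, -0.7340, -0.1314, 0.2234)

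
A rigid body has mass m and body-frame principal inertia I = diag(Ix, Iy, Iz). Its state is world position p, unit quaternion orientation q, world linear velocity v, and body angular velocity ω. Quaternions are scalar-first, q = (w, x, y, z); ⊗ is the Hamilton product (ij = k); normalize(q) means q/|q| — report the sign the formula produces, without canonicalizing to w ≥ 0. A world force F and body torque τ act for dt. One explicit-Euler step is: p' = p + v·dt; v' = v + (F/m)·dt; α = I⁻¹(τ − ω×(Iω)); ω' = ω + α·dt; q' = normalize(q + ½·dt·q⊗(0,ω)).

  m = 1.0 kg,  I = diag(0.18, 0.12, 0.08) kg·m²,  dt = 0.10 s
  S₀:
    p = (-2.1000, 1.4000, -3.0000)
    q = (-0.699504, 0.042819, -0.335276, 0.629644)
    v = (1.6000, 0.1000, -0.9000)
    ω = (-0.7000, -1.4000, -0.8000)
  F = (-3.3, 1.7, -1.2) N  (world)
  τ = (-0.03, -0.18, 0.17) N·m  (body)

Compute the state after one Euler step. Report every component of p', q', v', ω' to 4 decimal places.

α = I⁻¹(τ − ω×Iω) = (0.0822, -1.9667, 2.8600)
new body rate ω' = (-0.6918, -1.5967, -0.5140)
Hamilton product q⊗(0,ω) = (0.0643021, 1.6393752, 0.5728100, 0.2649634)
q + ½dt·q⊗(0,ω), renormalized = (-0.6936, 0.1243, -0.3055, 0.6404)
a = (-3.3000, 1.7000, -1.2000)
p + v·dt = (-1.9400, 1.4100, -3.0900)
v + (F/m)dt = (1.2700, 0.2700, -1.0200)

p' = (-1.9400, 1.4100, -3.0900)
q' = (-0.6936, 0.1243, -0.3055, 0.6404)
v' = (1.2700, 0.2700, -1.0200)
ω' = (-0.6918, -1.5967, -0.5140)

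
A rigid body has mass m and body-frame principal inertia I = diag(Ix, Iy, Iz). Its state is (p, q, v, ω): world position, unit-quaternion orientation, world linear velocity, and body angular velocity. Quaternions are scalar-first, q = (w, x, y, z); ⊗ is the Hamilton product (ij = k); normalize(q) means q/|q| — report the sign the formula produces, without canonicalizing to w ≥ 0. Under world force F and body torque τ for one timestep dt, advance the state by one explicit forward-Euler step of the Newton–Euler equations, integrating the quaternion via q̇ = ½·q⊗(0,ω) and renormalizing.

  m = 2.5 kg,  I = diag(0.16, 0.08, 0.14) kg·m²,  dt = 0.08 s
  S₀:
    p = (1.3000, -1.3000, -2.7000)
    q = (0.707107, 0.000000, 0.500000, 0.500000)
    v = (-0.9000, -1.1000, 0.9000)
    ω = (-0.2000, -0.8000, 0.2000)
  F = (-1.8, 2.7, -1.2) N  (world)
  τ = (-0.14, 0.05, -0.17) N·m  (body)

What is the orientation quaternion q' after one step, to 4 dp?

2q̇ = q⊗(0,ω) = (0.3000000, 0.3585786, -0.6656856, 0.2414214)
q' = normalize(q + ½dt·q⊗(0,ω)) = (0.7187, 0.0143, 0.4731, 0.5094)

q' = (0.7187, 0.0143, 0.4731, 0.5094)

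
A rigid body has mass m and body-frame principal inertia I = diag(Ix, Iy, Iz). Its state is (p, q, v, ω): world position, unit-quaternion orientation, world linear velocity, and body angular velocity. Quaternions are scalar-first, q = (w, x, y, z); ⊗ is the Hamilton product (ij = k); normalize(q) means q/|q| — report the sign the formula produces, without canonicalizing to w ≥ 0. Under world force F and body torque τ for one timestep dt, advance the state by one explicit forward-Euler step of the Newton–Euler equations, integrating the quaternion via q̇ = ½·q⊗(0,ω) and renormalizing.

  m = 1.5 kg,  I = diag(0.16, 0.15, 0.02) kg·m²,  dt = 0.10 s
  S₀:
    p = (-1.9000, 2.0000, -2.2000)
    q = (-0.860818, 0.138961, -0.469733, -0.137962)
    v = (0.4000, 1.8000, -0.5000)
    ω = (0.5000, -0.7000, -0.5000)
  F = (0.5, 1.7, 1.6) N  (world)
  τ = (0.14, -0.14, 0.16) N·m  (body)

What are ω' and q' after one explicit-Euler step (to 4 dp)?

ω' = (0.6159, -0.7700, 0.2825)
q' = (-0.8831, 0.1242, -0.4390, -0.1094)

gyro term ω×Iω = (-0.0455, -0.0350, 0.0035)
(τ − ω×Iω)/I = (1.1594, -0.7000, 7.8250)
new body rate ω' = (0.6159, -0.7700, 0.2825)
2q̇ = q⊗(0,ω) = (-0.4672746, -0.2921159, 0.6030721, 0.5680028)
q + ½dt·q⊗(0,ω), renormalized = (-0.8831, 0.1242, -0.4390, -0.1094)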